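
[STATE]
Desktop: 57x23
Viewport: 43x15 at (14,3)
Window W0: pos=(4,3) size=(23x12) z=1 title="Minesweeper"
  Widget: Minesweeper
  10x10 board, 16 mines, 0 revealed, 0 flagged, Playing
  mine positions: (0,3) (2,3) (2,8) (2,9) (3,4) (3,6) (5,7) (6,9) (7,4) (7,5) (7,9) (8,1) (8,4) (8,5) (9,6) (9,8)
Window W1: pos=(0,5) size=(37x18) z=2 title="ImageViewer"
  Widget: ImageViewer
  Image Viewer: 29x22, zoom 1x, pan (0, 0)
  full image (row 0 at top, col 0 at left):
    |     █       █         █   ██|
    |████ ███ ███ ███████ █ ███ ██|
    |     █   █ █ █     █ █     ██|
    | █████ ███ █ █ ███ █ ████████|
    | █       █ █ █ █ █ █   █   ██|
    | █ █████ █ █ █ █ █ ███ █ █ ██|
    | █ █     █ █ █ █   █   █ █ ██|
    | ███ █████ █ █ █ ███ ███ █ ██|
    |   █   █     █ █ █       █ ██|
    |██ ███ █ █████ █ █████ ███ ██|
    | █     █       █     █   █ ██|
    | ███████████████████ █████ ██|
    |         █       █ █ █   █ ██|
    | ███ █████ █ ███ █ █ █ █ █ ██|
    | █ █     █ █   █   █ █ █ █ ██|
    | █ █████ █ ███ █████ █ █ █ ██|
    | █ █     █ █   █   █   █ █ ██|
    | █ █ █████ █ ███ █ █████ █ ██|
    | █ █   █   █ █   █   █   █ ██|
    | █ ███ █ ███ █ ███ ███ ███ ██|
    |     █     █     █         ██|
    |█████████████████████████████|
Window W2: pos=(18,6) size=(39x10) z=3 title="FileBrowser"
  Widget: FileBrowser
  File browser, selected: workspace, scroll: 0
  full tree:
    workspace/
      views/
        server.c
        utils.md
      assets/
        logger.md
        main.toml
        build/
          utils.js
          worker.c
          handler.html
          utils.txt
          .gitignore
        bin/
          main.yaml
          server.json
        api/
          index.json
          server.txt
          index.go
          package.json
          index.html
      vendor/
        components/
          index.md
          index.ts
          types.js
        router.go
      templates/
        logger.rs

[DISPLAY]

━━━━━━━━━━━━┓                              
per         ┃                              
━━━━━━━━━━━━━━━━━━━━━━┓                    
    ┏━━━━━━━━━━━━━━━━━━━━━━━━━━━━━━━━━━━━━┓
────┃ FileBrowser                         ┃
█   ┠─────────────────────────────────────┨
████┃> [-] workspace/                     ┃
█   ┃    [+] views/                       ┃
█ ██┃    [+] assets/                      ┃
█ █ ┃    [+] vendor/                      ┃
█ █ ┃    [+] templates/                   ┃
█ █ ┃                                     ┃
█ █ ┗━━━━━━━━━━━━━━━━━━━━━━━━━━━━━━━━━━━━━┛
█ █ █       █ ██      ┃                    
█ █ █████ ███ ██      ┃                    


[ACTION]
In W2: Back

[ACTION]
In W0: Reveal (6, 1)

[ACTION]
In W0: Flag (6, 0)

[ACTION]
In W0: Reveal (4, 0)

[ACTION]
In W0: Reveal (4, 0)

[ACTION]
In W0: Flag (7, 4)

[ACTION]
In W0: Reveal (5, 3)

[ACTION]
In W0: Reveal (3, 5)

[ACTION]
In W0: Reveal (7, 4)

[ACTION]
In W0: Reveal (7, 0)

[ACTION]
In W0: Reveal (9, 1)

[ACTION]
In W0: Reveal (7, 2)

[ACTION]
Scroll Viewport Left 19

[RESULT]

    ┏━━━━━━━━━━━━━━━━━━━━━┓                
    ┃ Minesweeper         ┃                
┏━━━━━━━━━━━━━━━━━━━━━━━━━━━━━━━━━━━┓      
┃ ImageViewer     ┏━━━━━━━━━━━━━━━━━━━━━━━━
┠─────────────────┃ FileBrowser            
┃     █       █   ┠────────────────────────
┃████ ███ ███ ████┃> [-] workspace/        
┃     █   █ █ █   ┃    [+] views/          
┃ █████ ███ █ █ ██┃    [+] assets/         
┃ █       █ █ █ █ ┃    [+] vendor/         
┃ █ █████ █ █ █ █ ┃    [+] templates/      
┃ █ █     █ █ █ █ ┃                        
┃ ███ █████ █ █ █ ┗━━━━━━━━━━━━━━━━━━━━━━━━
┃   █   █     █ █ █       █ ██      ┃      
┃██ ███ █ █████ █ █████ ███ ██      ┃      


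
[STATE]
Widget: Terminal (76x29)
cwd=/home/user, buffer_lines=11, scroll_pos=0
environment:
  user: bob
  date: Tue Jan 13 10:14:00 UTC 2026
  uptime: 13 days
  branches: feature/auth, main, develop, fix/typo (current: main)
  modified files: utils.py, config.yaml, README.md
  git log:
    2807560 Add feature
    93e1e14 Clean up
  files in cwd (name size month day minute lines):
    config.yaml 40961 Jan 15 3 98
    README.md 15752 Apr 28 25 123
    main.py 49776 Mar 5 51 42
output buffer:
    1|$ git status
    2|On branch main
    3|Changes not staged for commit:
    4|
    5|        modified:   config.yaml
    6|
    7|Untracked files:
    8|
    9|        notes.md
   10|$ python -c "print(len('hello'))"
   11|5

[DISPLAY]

$ git status                                                                
On branch main                                                              
Changes not staged for commit:                                              
                                                                            
        modified:   config.yaml                                             
                                                                            
Untracked files:                                                            
                                                                            
        notes.md                                                            
$ python -c "print(len('hello'))"                                           
5                                                                           
$ █                                                                         
                                                                            
                                                                            
                                                                            
                                                                            
                                                                            
                                                                            
                                                                            
                                                                            
                                                                            
                                                                            
                                                                            
                                                                            
                                                                            
                                                                            
                                                                            
                                                                            
                                                                            


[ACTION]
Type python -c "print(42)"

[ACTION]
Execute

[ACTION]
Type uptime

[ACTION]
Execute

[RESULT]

$ git status                                                                
On branch main                                                              
Changes not staged for commit:                                              
                                                                            
        modified:   config.yaml                                             
                                                                            
Untracked files:                                                            
                                                                            
        notes.md                                                            
$ python -c "print(len('hello'))"                                           
5                                                                           
$ python -c "print(42)"                                                     
42                                                                          
$ uptime                                                                    
 10:00  up 13 days                                                          
$ █                                                                         
                                                                            
                                                                            
                                                                            
                                                                            
                                                                            
                                                                            
                                                                            
                                                                            
                                                                            
                                                                            
                                                                            
                                                                            
                                                                            


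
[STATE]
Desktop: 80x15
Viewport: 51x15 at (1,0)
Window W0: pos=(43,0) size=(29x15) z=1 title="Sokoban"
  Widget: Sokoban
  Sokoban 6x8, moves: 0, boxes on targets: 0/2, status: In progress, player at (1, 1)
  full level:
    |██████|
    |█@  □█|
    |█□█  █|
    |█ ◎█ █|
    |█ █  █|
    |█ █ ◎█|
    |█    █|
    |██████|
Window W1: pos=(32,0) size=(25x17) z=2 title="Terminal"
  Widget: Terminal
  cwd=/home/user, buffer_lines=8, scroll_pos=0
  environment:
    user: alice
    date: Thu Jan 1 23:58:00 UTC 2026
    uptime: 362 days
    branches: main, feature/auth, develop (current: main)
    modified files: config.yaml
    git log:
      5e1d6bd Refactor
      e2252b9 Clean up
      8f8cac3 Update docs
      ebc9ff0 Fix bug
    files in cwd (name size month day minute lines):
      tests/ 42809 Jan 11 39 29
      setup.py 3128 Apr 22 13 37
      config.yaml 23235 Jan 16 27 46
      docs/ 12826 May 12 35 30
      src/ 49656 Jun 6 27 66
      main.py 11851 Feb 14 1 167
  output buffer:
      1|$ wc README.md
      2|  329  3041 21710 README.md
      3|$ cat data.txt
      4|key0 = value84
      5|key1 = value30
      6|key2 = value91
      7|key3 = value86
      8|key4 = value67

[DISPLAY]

                               ┏━━━━━━━━━━━━━━━━━━━
                               ┃ Terminal          
                               ┠───────────────────
                               ┃$ wc README.md     
                               ┃  329  3041 21710 R
                               ┃$ cat data.txt     
                               ┃key0 = value84     
                               ┃key1 = value30     
                               ┃key2 = value91     
                               ┃key3 = value86     
                               ┃key4 = value67     
                               ┃$ █                
                               ┃                   
                               ┃                   
                               ┃                   


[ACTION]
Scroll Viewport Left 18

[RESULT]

                                ┏━━━━━━━━━━━━━━━━━━
                                ┃ Terminal         
                                ┠──────────────────
                                ┃$ wc README.md    
                                ┃  329  3041 21710 
                                ┃$ cat data.txt    
                                ┃key0 = value84    
                                ┃key1 = value30    
                                ┃key2 = value91    
                                ┃key3 = value86    
                                ┃key4 = value67    
                                ┃$ █               
                                ┃                  
                                ┃                  
                                ┃                  


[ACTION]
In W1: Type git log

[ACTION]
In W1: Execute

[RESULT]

                                ┏━━━━━━━━━━━━━━━━━━
                                ┃ Terminal         
                                ┠──────────────────
                                ┃  329  3041 21710 
                                ┃$ cat data.txt    
                                ┃key0 = value84    
                                ┃key1 = value30    
                                ┃key2 = value91    
                                ┃key3 = value86    
                                ┃key4 = value67    
                                ┃$ git log         
                                ┃5e1d6bd Refactor  
                                ┃e2252b9 Clean up  
                                ┃8f8cac3 Update doc
                                ┃ebc9ff0 Fix bug   


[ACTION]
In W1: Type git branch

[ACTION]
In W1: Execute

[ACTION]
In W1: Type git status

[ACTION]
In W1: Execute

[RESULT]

                                ┏━━━━━━━━━━━━━━━━━━
                                ┃ Terminal         
                                ┠──────────────────
                                ┃e2252b9 Clean up  
                                ┃8f8cac3 Update doc
                                ┃ebc9ff0 Fix bug   
                                ┃$ git branch      
                                ┃* main            
                                ┃  feature/auth    
                                ┃  develop         
                                ┃$ git status      
                                ┃On branch main    
                                ┃Changes not staged
                                ┃                  
                                ┃        modified: 


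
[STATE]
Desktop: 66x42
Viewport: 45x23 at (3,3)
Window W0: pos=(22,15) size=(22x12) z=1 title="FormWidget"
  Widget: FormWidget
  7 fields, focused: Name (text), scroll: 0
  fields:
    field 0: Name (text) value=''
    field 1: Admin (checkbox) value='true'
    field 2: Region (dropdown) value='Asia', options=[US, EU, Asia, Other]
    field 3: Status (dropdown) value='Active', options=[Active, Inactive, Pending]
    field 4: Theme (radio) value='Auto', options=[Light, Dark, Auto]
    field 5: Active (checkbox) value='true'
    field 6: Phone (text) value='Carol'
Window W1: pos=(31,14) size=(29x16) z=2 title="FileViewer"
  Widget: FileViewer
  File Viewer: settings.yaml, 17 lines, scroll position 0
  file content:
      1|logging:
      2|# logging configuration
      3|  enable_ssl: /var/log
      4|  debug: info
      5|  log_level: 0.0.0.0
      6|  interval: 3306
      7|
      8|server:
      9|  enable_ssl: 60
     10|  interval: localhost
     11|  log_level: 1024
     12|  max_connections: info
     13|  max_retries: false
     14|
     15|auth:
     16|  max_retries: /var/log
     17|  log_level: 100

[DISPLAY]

                                             
                                             
                                             
                                             
                                             
                                             
                                             
                                             
                                             
                                             
                                             
                            ┏━━━━━━━━━━━━━━━━
                   ┏━━━━━━━━┃ FileViewer     
                   ┃ FormWid┠────────────────
                   ┠────────┃logging:        
                   ┃> Name: ┃# logging config
                   ┃  Admin:┃  enable_ssl: /v
                   ┃  Region┃  debug: info   
                   ┃  Status┃  log_level: 0.0
                   ┃  Theme:┃  interval: 3306
                   ┃  Active┃                
                   ┃  Phone:┃server:         
                   ┃        ┃  enable_ssl: 60


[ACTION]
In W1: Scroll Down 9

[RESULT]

                                             
                                             
                                             
                                             
                                             
                                             
                                             
                                             
                                             
                                             
                                             
                            ┏━━━━━━━━━━━━━━━━
                   ┏━━━━━━━━┃ FileViewer     
                   ┃ FormWid┠────────────────
                   ┠────────┃  interval: 3306
                   ┃> Name: ┃                
                   ┃  Admin:┃server:         
                   ┃  Region┃  enable_ssl: 60
                   ┃  Status┃  interval: loca
                   ┃  Theme:┃  log_level: 102
                   ┃  Active┃  max_connection
                   ┃  Phone:┃  max_retries: f
                   ┃        ┃                


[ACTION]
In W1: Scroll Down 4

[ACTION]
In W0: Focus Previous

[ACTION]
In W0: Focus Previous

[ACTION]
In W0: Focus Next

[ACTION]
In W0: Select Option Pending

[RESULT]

                                             
                                             
                                             
                                             
                                             
                                             
                                             
                                             
                                             
                                             
                                             
                            ┏━━━━━━━━━━━━━━━━
                   ┏━━━━━━━━┃ FileViewer     
                   ┃ FormWid┠────────────────
                   ┠────────┃  interval: 3306
                   ┃  Name: ┃                
                   ┃  Admin:┃server:         
                   ┃  Region┃  enable_ssl: 60
                   ┃  Status┃  interval: loca
                   ┃  Theme:┃  log_level: 102
                   ┃  Active┃  max_connection
                   ┃> Phone:┃  max_retries: f
                   ┃        ┃                


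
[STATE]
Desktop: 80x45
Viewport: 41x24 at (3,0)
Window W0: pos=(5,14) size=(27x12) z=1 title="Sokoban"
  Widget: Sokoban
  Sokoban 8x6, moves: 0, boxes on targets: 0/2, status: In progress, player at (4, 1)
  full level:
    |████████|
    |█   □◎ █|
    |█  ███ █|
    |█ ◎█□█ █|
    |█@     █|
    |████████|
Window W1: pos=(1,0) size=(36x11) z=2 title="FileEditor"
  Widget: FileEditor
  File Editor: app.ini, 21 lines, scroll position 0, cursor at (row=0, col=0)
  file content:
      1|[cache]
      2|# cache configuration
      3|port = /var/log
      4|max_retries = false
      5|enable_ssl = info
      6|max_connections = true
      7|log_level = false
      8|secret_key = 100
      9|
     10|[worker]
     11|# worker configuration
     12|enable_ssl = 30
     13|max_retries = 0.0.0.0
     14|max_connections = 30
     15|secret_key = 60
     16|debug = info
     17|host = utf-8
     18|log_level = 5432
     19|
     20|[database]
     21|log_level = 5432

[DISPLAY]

━━━━━━━━━━━━━━━━━━━━━━━━━━━━━━━━━┓       
FileEditor                       ┃       
─────────────────────────────────┨       
cache]                          ▲┃       
 cache configuration            █┃       
ort = /var/log                  ░┃       
ax_retries = false              ░┃       
nable_ssl = info                ░┃       
ax_connections = true           ░┃       
og_level = false                ▼┃       
━━━━━━━━━━━━━━━━━━━━━━━━━━━━━━━━━┛       
                                         
                                         
                                         
  ┏━━━━━━━━━━━━━━━━━━━━━━━━━┓            
  ┃ Sokoban                 ┃            
  ┠─────────────────────────┨            
  ┃████████                 ┃            
  ┃█   □◎ █                 ┃            
  ┃█  ███ █                 ┃            
  ┃█ ◎█□█ █                 ┃            
  ┃█@     █                 ┃            
  ┃████████                 ┃            
  ┃Moves: 0  0/2            ┃            


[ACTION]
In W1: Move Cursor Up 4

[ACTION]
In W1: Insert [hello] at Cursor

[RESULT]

━━━━━━━━━━━━━━━━━━━━━━━━━━━━━━━━━┓       
FileEditor                       ┃       
─────────────────────────────────┨       
ello█cache]                     ▲┃       
 cache configuration            █┃       
ort = /var/log                  ░┃       
ax_retries = false              ░┃       
nable_ssl = info                ░┃       
ax_connections = true           ░┃       
og_level = false                ▼┃       
━━━━━━━━━━━━━━━━━━━━━━━━━━━━━━━━━┛       
                                         
                                         
                                         
  ┏━━━━━━━━━━━━━━━━━━━━━━━━━┓            
  ┃ Sokoban                 ┃            
  ┠─────────────────────────┨            
  ┃████████                 ┃            
  ┃█   □◎ █                 ┃            
  ┃█  ███ █                 ┃            
  ┃█ ◎█□█ █                 ┃            
  ┃█@     █                 ┃            
  ┃████████                 ┃            
  ┃Moves: 0  0/2            ┃            


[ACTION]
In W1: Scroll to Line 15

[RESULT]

━━━━━━━━━━━━━━━━━━━━━━━━━━━━━━━━━┓       
FileEditor                       ┃       
─────────────────────────────────┨       
ecret_key = 60                  ▲┃       
ebug = info                     ░┃       
ost = utf-8                     ░┃       
og_level = 5432                 ░┃       
                                ░┃       
database]                       █┃       
og_level = 5432                 ▼┃       
━━━━━━━━━━━━━━━━━━━━━━━━━━━━━━━━━┛       
                                         
                                         
                                         
  ┏━━━━━━━━━━━━━━━━━━━━━━━━━┓            
  ┃ Sokoban                 ┃            
  ┠─────────────────────────┨            
  ┃████████                 ┃            
  ┃█   □◎ █                 ┃            
  ┃█  ███ █                 ┃            
  ┃█ ◎█□█ █                 ┃            
  ┃█@     █                 ┃            
  ┃████████                 ┃            
  ┃Moves: 0  0/2            ┃            


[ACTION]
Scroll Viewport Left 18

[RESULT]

 ┏━━━━━━━━━━━━━━━━━━━━━━━━━━━━━━━━━━┓    
 ┃ FileEditor                       ┃    
 ┠──────────────────────────────────┨    
 ┃secret_key = 60                  ▲┃    
 ┃debug = info                     ░┃    
 ┃host = utf-8                     ░┃    
 ┃log_level = 5432                 ░┃    
 ┃                                 ░┃    
 ┃[database]                       █┃    
 ┃log_level = 5432                 ▼┃    
 ┗━━━━━━━━━━━━━━━━━━━━━━━━━━━━━━━━━━┛    
                                         
                                         
                                         
     ┏━━━━━━━━━━━━━━━━━━━━━━━━━┓         
     ┃ Sokoban                 ┃         
     ┠─────────────────────────┨         
     ┃████████                 ┃         
     ┃█   □◎ █                 ┃         
     ┃█  ███ █                 ┃         
     ┃█ ◎█□█ █                 ┃         
     ┃█@     █                 ┃         
     ┃████████                 ┃         
     ┃Moves: 0  0/2            ┃         


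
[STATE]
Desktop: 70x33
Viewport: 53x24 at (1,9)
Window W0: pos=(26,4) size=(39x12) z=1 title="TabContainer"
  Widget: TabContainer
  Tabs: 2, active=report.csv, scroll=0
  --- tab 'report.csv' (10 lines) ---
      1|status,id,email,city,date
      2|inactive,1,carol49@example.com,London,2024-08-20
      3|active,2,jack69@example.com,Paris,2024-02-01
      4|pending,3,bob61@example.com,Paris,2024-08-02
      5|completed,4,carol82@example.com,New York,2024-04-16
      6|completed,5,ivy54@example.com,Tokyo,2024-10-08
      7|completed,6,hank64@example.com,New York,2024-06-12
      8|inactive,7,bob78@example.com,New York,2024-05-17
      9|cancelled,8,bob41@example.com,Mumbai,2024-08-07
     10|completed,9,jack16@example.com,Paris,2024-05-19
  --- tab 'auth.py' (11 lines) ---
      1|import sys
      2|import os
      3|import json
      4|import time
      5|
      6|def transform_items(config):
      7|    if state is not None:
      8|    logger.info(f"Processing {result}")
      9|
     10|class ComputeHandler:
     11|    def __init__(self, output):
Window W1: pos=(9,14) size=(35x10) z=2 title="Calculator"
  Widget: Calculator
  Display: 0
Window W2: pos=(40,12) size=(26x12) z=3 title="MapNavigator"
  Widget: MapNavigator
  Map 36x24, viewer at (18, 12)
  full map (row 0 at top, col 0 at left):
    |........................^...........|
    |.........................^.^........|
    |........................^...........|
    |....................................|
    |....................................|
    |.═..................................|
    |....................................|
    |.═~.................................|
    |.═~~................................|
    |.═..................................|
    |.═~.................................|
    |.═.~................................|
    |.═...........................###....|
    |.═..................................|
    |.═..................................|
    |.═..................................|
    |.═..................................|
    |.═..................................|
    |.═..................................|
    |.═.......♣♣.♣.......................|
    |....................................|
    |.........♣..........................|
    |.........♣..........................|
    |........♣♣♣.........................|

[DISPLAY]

                         ┃status,id,email,city,date  
                         ┃inactive,1,carol49@example.
                         ┃active,2,jack69@example.com
                         ┃pending,3,bob┏━━━━━━━━━━━━━
                         ┃completed,4,c┃ MapNavigator
        ┏━━━━━━━━━━━━━━━━━━━━━━━━━━━━━━┠─────────────
        ┃ Calculator                   ┃.............
        ┠──────────────────────────────┃.............
        ┃                              ┃.............
        ┃┌───┬───┬───┬───┐             ┃.............
        ┃│ 7 │ 8 │ 9 │ ÷ │             ┃............@
        ┃├───┼───┼───┼───┤             ┃.............
        ┃│ 4 │ 5 │ 6 │ × │             ┃.............
        ┃└───┴───┴───┴───┘             ┃.............
        ┗━━━━━━━━━━━━━━━━━━━━━━━━━━━━━━┗━━━━━━━━━━━━━
                                                     
                                                     
                                                     
                                                     
                                                     
                                                     
                                                     
                                                     
                                                     


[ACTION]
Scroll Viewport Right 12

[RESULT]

             ┃status,id,email,city,date            ┃ 
             ┃inactive,1,carol49@example.com,London┃ 
             ┃active,2,jack69@example.com,Paris,202┃ 
             ┃pending,3,bob┏━━━━━━━━━━━━━━━━━━━━━━━━┓
             ┃completed,4,c┃ MapNavigator           ┃
━━━━━━━━━━━━━━━━━━━━━━━━━━━┠────────────────────────┨
lculator                   ┃........................┃
───────────────────────────┃........................┃
                           ┃........................┃
─┬───┬───┬───┐             ┃........................┃
 │ 8 │ 9 │ ÷ │             ┃............@..........#┃
─┼───┼───┼───┤             ┃........................┃
 │ 5 │ 6 │ × │             ┃........................┃
─┴───┴───┴───┘             ┃........................┃
━━━━━━━━━━━━━━━━━━━━━━━━━━━┗━━━━━━━━━━━━━━━━━━━━━━━━┛
                                                     
                                                     
                                                     
                                                     
                                                     
                                                     
                                                     
                                                     
                                                     


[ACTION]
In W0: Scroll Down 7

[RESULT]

             ┃inactive,7,bob78@example.com,New York┃ 
             ┃cancelled,8,bob41@example.com,Mumbai,┃ 
             ┃completed,9,jack16@example.com,Paris,┃ 
             ┃             ┏━━━━━━━━━━━━━━━━━━━━━━━━┓
             ┃             ┃ MapNavigator           ┃
━━━━━━━━━━━━━━━━━━━━━━━━━━━┠────────────────────────┨
lculator                   ┃........................┃
───────────────────────────┃........................┃
                           ┃........................┃
─┬───┬───┬───┐             ┃........................┃
 │ 8 │ 9 │ ÷ │             ┃............@..........#┃
─┼───┼───┼───┤             ┃........................┃
 │ 5 │ 6 │ × │             ┃........................┃
─┴───┴───┴───┘             ┃........................┃
━━━━━━━━━━━━━━━━━━━━━━━━━━━┗━━━━━━━━━━━━━━━━━━━━━━━━┛
                                                     
                                                     
                                                     
                                                     
                                                     
                                                     
                                                     
                                                     
                                                     


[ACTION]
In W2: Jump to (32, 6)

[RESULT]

             ┃inactive,7,bob78@example.com,New York┃ 
             ┃cancelled,8,bob41@example.com,Mumbai,┃ 
             ┃completed,9,jack16@example.com,Paris,┃ 
             ┃             ┏━━━━━━━━━━━━━━━━━━━━━━━━┓
             ┃             ┃ MapNavigator           ┃
━━━━━━━━━━━━━━━━━━━━━━━━━━━┠────────────────────────┨
lculator                   ┃....^...........        ┃
───────────────────────────┃................        ┃
                           ┃................        ┃
─┬───┬───┬───┐             ┃................        ┃
 │ 8 │ 9 │ ÷ │             ┃............@...        ┃
─┼───┼───┼───┤             ┃................        ┃
 │ 5 │ 6 │ × │             ┃................        ┃
─┴───┴───┴───┘             ┃................        ┃
━━━━━━━━━━━━━━━━━━━━━━━━━━━┗━━━━━━━━━━━━━━━━━━━━━━━━┛
                                                     
                                                     
                                                     
                                                     
                                                     
                                                     
                                                     
                                                     
                                                     


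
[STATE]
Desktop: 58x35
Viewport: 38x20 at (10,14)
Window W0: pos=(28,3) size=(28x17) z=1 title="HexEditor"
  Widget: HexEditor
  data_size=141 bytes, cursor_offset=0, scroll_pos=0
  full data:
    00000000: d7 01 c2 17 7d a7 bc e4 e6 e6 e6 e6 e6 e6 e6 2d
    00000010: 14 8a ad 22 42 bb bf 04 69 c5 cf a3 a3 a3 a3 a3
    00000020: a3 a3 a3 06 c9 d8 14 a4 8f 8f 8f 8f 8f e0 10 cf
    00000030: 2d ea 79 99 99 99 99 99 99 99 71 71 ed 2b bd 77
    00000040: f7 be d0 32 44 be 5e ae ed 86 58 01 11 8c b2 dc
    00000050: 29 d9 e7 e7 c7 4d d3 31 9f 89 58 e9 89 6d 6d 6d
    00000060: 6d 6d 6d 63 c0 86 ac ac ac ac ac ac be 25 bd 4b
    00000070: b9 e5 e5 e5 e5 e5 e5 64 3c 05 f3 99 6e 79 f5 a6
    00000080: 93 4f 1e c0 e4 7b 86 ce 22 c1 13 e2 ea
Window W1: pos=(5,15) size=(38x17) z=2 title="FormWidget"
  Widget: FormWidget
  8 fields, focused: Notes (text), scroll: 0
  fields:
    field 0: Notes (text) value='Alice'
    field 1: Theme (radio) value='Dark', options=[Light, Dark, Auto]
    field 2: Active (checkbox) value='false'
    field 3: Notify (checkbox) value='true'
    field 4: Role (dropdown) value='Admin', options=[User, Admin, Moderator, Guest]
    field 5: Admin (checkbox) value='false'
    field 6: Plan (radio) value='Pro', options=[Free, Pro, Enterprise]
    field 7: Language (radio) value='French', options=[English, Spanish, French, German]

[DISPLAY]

                  ┃00000080  93 4f 1e 
━━━━━━━━━━━━━━━━━━━━━━━━━━━━━━━━┓     
mWidget                         ┃     
────────────────────────────────┨     
tes:      [Alice               ]┃     
eme:      ( ) Light  (●) Dark  (┃━━━━━
tive:     [ ]                   ┃     
tify:     [x]                   ┃     
le:       [Admin              ▼]┃     
min:      [ ]                   ┃     
an:       ( ) Free  (●) Pro  ( )┃     
nguage:   ( ) English  ( ) Spani┃     
                                ┃     
                                ┃     
                                ┃     
                                ┃     
                                ┃     
━━━━━━━━━━━━━━━━━━━━━━━━━━━━━━━━┛     
                                      
                                      


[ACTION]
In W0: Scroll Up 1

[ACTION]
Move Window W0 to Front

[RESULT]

                  ┃00000080  93 4f 1e 
━━━━━━━━━━━━━━━━━━┃                   
mWidget           ┃                   
──────────────────┃                   
tes:      [Alice  ┃                   
eme:      ( ) Ligh┗━━━━━━━━━━━━━━━━━━━
tive:     [ ]                   ┃     
tify:     [x]                   ┃     
le:       [Admin              ▼]┃     
min:      [ ]                   ┃     
an:       ( ) Free  (●) Pro  ( )┃     
nguage:   ( ) English  ( ) Spani┃     
                                ┃     
                                ┃     
                                ┃     
                                ┃     
                                ┃     
━━━━━━━━━━━━━━━━━━━━━━━━━━━━━━━━┛     
                                      
                                      


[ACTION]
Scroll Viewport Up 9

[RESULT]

                  ┠───────────────────
                  ┃00000000  D7 01 c2 
                  ┃00000010  14 8a ad 
                  ┃00000020  a3 a3 a3 
                  ┃00000030  2d ea 79 
                  ┃00000040  f7 be d0 
                  ┃00000050  29 d9 e7 
                  ┃00000060  6d 6d 6d 
                  ┃00000070  b9 e5 e5 
                  ┃00000080  93 4f 1e 
━━━━━━━━━━━━━━━━━━┃                   
mWidget           ┃                   
──────────────────┃                   
tes:      [Alice  ┃                   
eme:      ( ) Ligh┗━━━━━━━━━━━━━━━━━━━
tive:     [ ]                   ┃     
tify:     [x]                   ┃     
le:       [Admin              ▼]┃     
min:      [ ]                   ┃     
an:       ( ) Free  (●) Pro  ( )┃     
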